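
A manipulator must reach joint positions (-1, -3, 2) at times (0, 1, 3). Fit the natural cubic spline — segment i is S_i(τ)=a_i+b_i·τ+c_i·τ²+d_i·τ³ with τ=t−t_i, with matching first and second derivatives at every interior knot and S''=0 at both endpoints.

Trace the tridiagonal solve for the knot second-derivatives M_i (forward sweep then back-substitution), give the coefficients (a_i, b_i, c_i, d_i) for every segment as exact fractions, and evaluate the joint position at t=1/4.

Δ: Δ0=-2, Δ1=5/2
row 1: diag=6, rhs=27; c'=1/3, d'=9/2
back: M1=9/2
M: M0=0, M1=9/2, M2=0
seg 0: a=-1, c=M0/2=0, d=(M1−M0)/(6·1)=3/4, b=Δ0−h0·(2M0+M1)/6=-11/4
seg 1: a=-3, c=M1/2=9/4, d=(M2−M1)/(6·2)=-3/8, b=Δ1−h1·(2M1+M2)/6=-1/2
t_q=1/4 → seg 0, τ=1/4; S=-1+-11/4·τ+0·τ²+3/4·τ³=-429/256

  seg 0: a=-1 b=-11/4 c=0 d=3/4
  seg 1: a=-3 b=-1/2 c=9/4 d=-3/8
S(1/4) = -429/256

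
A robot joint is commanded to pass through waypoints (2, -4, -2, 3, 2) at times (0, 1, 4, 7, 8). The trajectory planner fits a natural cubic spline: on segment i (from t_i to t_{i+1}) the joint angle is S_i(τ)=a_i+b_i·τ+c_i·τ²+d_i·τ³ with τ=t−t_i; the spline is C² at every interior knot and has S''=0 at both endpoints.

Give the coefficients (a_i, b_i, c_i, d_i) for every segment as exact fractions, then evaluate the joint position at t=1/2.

Δ: Δ0=-6, Δ1=2/3, Δ2=5/3, Δ3=-1
row 1: diag=8, rhs=40; c'=3/8, d'=5
row 2: denom=12−3·3/8=87/8; d'=(6−3·5)/(87/8)=-24/29
row 3: denom=8−3·8/29=208/29; d'=(-16−3·-24/29)/(208/29)=-49/26
back: M3=-49/26
back: M2=-24/29−8/29·-49/26=-4/13
back: M1=5−3/8·-4/13=133/26
M: M0=0, M1=133/26, M2=-4/13, M3=-49/26, M4=0
seg 0: a=2, c=M0/2=0, d=(M1−M0)/(6·1)=133/156, b=Δ0−h0·(2M0+M1)/6=-1069/156
seg 1: a=-4, c=M1/2=133/52, d=(M2−M1)/(6·3)=-47/156, b=Δ1−h1·(2M1+M2)/6=-335/78
seg 2: a=-2, c=M2/2=-2/13, d=(M3−M2)/(6·3)=-41/468, b=Δ2−h2·(2M2+M3)/6=35/12
seg 3: a=3, c=M3/2=-49/52, d=(M4−M3)/(6·1)=49/156, b=Δ3−h3·(2M3+M4)/6=-29/78
t_q=1/2 → seg 0, τ=1/2; S=2+-1069/156·τ+0·τ²+133/156·τ³=-549/416

  seg 0: a=2 b=-1069/156 c=0 d=133/156
  seg 1: a=-4 b=-335/78 c=133/52 d=-47/156
  seg 2: a=-2 b=35/12 c=-2/13 d=-41/468
  seg 3: a=3 b=-29/78 c=-49/52 d=49/156
S(1/2) = -549/416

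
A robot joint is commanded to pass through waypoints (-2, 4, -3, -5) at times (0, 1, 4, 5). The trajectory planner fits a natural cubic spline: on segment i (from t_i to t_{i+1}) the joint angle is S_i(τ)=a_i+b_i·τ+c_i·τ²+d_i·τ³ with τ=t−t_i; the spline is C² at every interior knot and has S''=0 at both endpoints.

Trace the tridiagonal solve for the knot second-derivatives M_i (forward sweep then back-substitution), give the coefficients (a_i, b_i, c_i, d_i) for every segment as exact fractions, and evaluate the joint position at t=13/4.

Δ: Δ0=6, Δ1=-7/3, Δ2=-2
row 1: diag=8, rhs=-50; c'=3/8, d'=-25/4
row 2: denom=8−3·3/8=55/8; d'=(2−3·-25/4)/(55/8)=166/55
back: M2=166/55
back: M1=-25/4−3/8·166/55=-406/55
M: M0=0, M1=-406/55, M2=166/55, M3=0
seg 0: a=-2, c=M0/2=0, d=(M1−M0)/(6·1)=-203/165, b=Δ0−h0·(2M0+M1)/6=1193/165
seg 1: a=4, c=M1/2=-203/55, d=(M2−M1)/(6·3)=26/45, b=Δ1−h1·(2M1+M2)/6=584/165
seg 2: a=-3, c=M2/2=83/55, d=(M3−M2)/(6·1)=-83/165, b=Δ2−h2·(2M2+M3)/6=-496/165
t_q=13/4 → seg 1, τ=9/4; S=4+584/165·τ+-203/55·τ²+26/45·τ³=-247/1760

  seg 0: a=-2 b=1193/165 c=0 d=-203/165
  seg 1: a=4 b=584/165 c=-203/55 d=26/45
  seg 2: a=-3 b=-496/165 c=83/55 d=-83/165
S(13/4) = -247/1760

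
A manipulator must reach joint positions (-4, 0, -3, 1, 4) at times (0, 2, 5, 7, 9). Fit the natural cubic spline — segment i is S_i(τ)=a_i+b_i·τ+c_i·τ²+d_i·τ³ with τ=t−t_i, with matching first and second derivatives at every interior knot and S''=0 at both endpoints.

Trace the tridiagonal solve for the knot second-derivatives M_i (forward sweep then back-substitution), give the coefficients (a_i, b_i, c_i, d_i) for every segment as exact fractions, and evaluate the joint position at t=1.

  seg 0: a=-4 b=991/344 c=0 d=-303/1376
  seg 1: a=0 b=41/172 c=-909/688 d=625/2064
  seg 2: a=-3 b=335/688 c=483/344 d=-891/2752
  seg 3: a=1 b=763/344 c=-741/1376 d=247/2752
S(1) = -1843/1376

Δ: Δ0=2, Δ1=-1, Δ2=2, Δ3=3/2
row 1: diag=10, rhs=-18; c'=3/10, d'=-9/5
row 2: denom=10−3·3/10=91/10; d'=(18−3·-9/5)/(91/10)=18/7
row 3: denom=8−2·20/91=688/91; d'=(-3−2·18/7)/(688/91)=-741/688
back: M3=-741/688
back: M2=18/7−20/91·-741/688=483/172
back: M1=-9/5−3/10·483/172=-909/344
M: M0=0, M1=-909/344, M2=483/172, M3=-741/688, M4=0
seg 0: a=-4, c=M0/2=0, d=(M1−M0)/(6·2)=-303/1376, b=Δ0−h0·(2M0+M1)/6=991/344
seg 1: a=0, c=M1/2=-909/688, d=(M2−M1)/(6·3)=625/2064, b=Δ1−h1·(2M1+M2)/6=41/172
seg 2: a=-3, c=M2/2=483/344, d=(M3−M2)/(6·2)=-891/2752, b=Δ2−h2·(2M2+M3)/6=335/688
seg 3: a=1, c=M3/2=-741/1376, d=(M4−M3)/(6·2)=247/2752, b=Δ3−h3·(2M3+M4)/6=763/344
t_q=1 → seg 0, τ=1; S=-4+991/344·τ+0·τ²+-303/1376·τ³=-1843/1376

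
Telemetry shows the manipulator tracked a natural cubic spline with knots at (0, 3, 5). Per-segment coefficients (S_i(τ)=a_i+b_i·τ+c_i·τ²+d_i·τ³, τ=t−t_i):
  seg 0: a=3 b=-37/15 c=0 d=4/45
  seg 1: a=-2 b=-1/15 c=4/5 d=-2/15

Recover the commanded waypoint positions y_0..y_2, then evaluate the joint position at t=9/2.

y_0=3 y_1=-2 y_2=0
S(9/2) = -3/4

y_0 = S_0(0) = a_0 = 3
y_1 = S_1(0) = a_1 = -2
y_2 = S_1(2) = 0
t_q=9/2 is in segment 1 (τ=3/2); S_1(τ)=-3/4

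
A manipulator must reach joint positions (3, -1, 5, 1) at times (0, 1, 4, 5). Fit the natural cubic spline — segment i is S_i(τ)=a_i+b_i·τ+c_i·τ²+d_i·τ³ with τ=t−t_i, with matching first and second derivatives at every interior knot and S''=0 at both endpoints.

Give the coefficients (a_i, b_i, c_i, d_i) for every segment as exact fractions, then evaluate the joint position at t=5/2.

  seg 0: a=3 b=-26/5 c=0 d=6/5
  seg 1: a=-1 b=-8/5 c=18/5 d=-4/5
  seg 2: a=5 b=-8/5 c=-18/5 d=6/5
S(5/2) = 2

Δ: Δ0=-4, Δ1=2, Δ2=-4
row 1: diag=8, rhs=36; c'=3/8, d'=9/2
row 2: denom=8−3·3/8=55/8; d'=(-36−3·9/2)/(55/8)=-36/5
back: M2=-36/5
back: M1=9/2−3/8·-36/5=36/5
M: M0=0, M1=36/5, M2=-36/5, M3=0
seg 0: a=3, c=M0/2=0, d=(M1−M0)/(6·1)=6/5, b=Δ0−h0·(2M0+M1)/6=-26/5
seg 1: a=-1, c=M1/2=18/5, d=(M2−M1)/(6·3)=-4/5, b=Δ1−h1·(2M1+M2)/6=-8/5
seg 2: a=5, c=M2/2=-18/5, d=(M3−M2)/(6·1)=6/5, b=Δ2−h2·(2M2+M3)/6=-8/5
t_q=5/2 → seg 1, τ=3/2; S=-1+-8/5·τ+18/5·τ²+-4/5·τ³=2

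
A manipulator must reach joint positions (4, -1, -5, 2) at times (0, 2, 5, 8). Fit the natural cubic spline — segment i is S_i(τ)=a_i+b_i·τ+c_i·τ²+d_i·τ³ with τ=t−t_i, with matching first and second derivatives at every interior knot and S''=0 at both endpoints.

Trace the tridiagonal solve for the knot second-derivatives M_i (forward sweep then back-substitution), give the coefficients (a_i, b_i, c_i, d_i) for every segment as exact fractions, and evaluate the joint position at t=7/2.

  seg 0: a=4 b=-189/74 c=0 d=1/74
  seg 1: a=-1 b=-177/74 c=3/37 d=181/1998
  seg 2: a=-5 b=20/37 c=199/222 d=-199/1998
S(7/2) = -2427/592

Δ: Δ0=-5/2, Δ1=-4/3, Δ2=7/3
row 1: diag=10, rhs=7; c'=3/10, d'=7/10
row 2: denom=12−3·3/10=111/10; d'=(22−3·7/10)/(111/10)=199/111
back: M2=199/111
back: M1=7/10−3/10·199/111=6/37
M: M0=0, M1=6/37, M2=199/111, M3=0
seg 0: a=4, c=M0/2=0, d=(M1−M0)/(6·2)=1/74, b=Δ0−h0·(2M0+M1)/6=-189/74
seg 1: a=-1, c=M1/2=3/37, d=(M2−M1)/(6·3)=181/1998, b=Δ1−h1·(2M1+M2)/6=-177/74
seg 2: a=-5, c=M2/2=199/222, d=(M3−M2)/(6·3)=-199/1998, b=Δ2−h2·(2M2+M3)/6=20/37
t_q=7/2 → seg 1, τ=3/2; S=-1+-177/74·τ+3/37·τ²+181/1998·τ³=-2427/592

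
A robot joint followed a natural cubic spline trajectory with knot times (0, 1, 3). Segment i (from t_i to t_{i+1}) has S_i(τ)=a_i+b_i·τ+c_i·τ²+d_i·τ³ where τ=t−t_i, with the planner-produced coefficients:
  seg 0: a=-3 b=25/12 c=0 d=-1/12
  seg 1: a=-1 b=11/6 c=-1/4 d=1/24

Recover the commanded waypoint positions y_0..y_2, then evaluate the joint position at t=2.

y_0 = S_0(0) = a_0 = -3
y_1 = S_1(0) = a_1 = -1
y_2 = S_1(2) = 2
t_q=2 is in segment 1 (τ=1); S_1(τ)=5/8

y_0=-3 y_1=-1 y_2=2
S(2) = 5/8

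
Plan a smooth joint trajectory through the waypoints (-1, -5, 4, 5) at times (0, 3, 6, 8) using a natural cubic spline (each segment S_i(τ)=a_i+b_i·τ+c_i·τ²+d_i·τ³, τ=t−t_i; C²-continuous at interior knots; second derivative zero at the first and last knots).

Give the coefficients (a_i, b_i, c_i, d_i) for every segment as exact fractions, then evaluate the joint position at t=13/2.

Δ: Δ0=-4/3, Δ1=3, Δ2=1/2
row 1: diag=12, rhs=26; c'=1/4, d'=13/6
row 2: denom=10−3·1/4=37/4; d'=(-15−3·13/6)/(37/4)=-86/37
back: M2=-86/37
back: M1=13/6−1/4·-86/37=305/111
M: M0=0, M1=305/111, M2=-86/37, M3=0
seg 0: a=-1, c=M0/2=0, d=(M1−M0)/(6·3)=305/1998, b=Δ0−h0·(2M0+M1)/6=-601/222
seg 1: a=-5, c=M1/2=305/222, d=(M2−M1)/(6·3)=-563/1998, b=Δ1−h1·(2M1+M2)/6=157/111
seg 2: a=4, c=M2/2=-43/37, d=(M3−M2)/(6·2)=43/222, b=Δ2−h2·(2M2+M3)/6=455/222
t_q=13/2 → seg 2, τ=1/2; S=4+455/222·τ+-43/37·τ²+43/222·τ³=2817/592

  seg 0: a=-1 b=-601/222 c=0 d=305/1998
  seg 1: a=-5 b=157/111 c=305/222 d=-563/1998
  seg 2: a=4 b=455/222 c=-43/37 d=43/222
S(13/2) = 2817/592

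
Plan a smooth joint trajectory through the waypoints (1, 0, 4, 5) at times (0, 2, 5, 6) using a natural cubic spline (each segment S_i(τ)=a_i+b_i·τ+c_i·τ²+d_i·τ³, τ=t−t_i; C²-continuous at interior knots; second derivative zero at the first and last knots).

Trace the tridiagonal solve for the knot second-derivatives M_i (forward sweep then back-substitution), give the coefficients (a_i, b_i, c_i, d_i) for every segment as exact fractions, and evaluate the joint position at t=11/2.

Δ: Δ0=-1/2, Δ1=4/3, Δ2=1
row 1: diag=10, rhs=11; c'=3/10, d'=11/10
row 2: denom=8−3·3/10=71/10; d'=(-2−3·11/10)/(71/10)=-53/71
back: M2=-53/71
back: M1=11/10−3/10·-53/71=94/71
M: M0=0, M1=94/71, M2=-53/71, M3=0
seg 0: a=1, c=M0/2=0, d=(M1−M0)/(6·2)=47/426, b=Δ0−h0·(2M0+M1)/6=-401/426
seg 1: a=0, c=M1/2=47/71, d=(M2−M1)/(6·3)=-49/426, b=Δ1−h1·(2M1+M2)/6=163/426
seg 2: a=4, c=M2/2=-53/142, d=(M3−M2)/(6·1)=53/426, b=Δ2−h2·(2M2+M3)/6=266/213
t_q=11/2 → seg 2, τ=1/2; S=4+266/213·τ+-53/142·τ²+53/426·τ³=5165/1136

  seg 0: a=1 b=-401/426 c=0 d=47/426
  seg 1: a=0 b=163/426 c=47/71 d=-49/426
  seg 2: a=4 b=266/213 c=-53/142 d=53/426
S(11/2) = 5165/1136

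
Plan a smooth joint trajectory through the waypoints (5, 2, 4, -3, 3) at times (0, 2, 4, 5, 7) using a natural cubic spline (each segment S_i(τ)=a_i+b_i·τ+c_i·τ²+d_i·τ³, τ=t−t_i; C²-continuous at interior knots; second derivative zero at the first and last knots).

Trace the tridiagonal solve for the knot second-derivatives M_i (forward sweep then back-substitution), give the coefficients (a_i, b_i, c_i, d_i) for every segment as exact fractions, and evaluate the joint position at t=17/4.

Δ: Δ0=-3/2, Δ1=1, Δ2=-7, Δ3=3
row 1: diag=8, rhs=15; c'=1/4, d'=15/8
row 2: denom=6−2·1/4=11/2; d'=(-48−2·15/8)/(11/2)=-207/22
row 3: denom=6−1·2/11=64/11; d'=(60−1·-207/22)/(64/11)=1527/128
back: M3=1527/128
back: M2=-207/22−2/11·1527/128=-741/64
back: M1=15/8−1/4·-741/64=1221/256
M: M0=0, M1=1221/256, M2=-741/64, M3=1527/128, M4=0
seg 0: a=5, c=M0/2=0, d=(M1−M0)/(6·2)=407/1024, b=Δ0−h0·(2M0+M1)/6=-791/256
seg 1: a=2, c=M1/2=1221/512, d=(M2−M1)/(6·2)=-1395/1024, b=Δ1−h1·(2M1+M2)/6=215/128
seg 2: a=4, c=M2/2=-741/128, d=(M3−M2)/(6·1)=1003/256, b=Δ2−h2·(2M2+M3)/6=-1313/256
seg 3: a=-3, c=M3/2=1527/256, d=(M4−M3)/(6·2)=-509/512, b=Δ3−h3·(2M3+M4)/6=-317/64
t_q=17/4 → seg 2, τ=1/4; S=4+-1313/256·τ+-741/128·τ²+1003/256·τ³=39603/16384

  seg 0: a=5 b=-791/256 c=0 d=407/1024
  seg 1: a=2 b=215/128 c=1221/512 d=-1395/1024
  seg 2: a=4 b=-1313/256 c=-741/128 d=1003/256
  seg 3: a=-3 b=-317/64 c=1527/256 d=-509/512
S(17/4) = 39603/16384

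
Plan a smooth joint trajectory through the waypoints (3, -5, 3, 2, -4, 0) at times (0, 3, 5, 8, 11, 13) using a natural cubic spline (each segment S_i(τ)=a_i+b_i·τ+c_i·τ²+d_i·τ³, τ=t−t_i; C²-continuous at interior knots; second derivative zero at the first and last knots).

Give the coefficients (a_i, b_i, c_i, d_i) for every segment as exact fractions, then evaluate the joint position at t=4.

Δ: Δ0=-8/3, Δ1=4, Δ2=-1/3, Δ3=-2, Δ4=2
row 1: diag=10, rhs=40; c'=1/5, d'=4
row 2: denom=10−2·1/5=48/5; d'=(-26−2·4)/(48/5)=-85/24
row 3: denom=12−3·5/16=177/16; d'=(-10−3·-85/24)/(177/16)=10/177
row 4: denom=10−3·16/59=542/59; d'=(24−3·10/177)/(542/59)=703/271
back: M4=703/271
back: M3=10/177−16/59·703/271=-526/813
back: M2=-85/24−5/16·-526/813=-905/271
back: M1=4−1/5·-905/271=1265/271
M: M0=0, M1=1265/271, M2=-905/271, M3=-526/813, M4=703/271, M5=0
seg 0: a=3, c=M0/2=0, d=(M1−M0)/(6·3)=1265/4878, b=Δ0−h0·(2M0+M1)/6=-8131/1626
seg 1: a=-5, c=M1/2=1265/542, d=(M2−M1)/(6·2)=-1085/1626, b=Δ1−h1·(2M1+M2)/6=1627/813
seg 2: a=3, c=M2/2=-905/542, d=(M3−M2)/(6·3)=2189/14634, b=Δ2−h2·(2M2+M3)/6=2707/813
seg 3: a=2, c=M3/2=-263/813, d=(M4−M3)/(6·3)=2635/14634, b=Δ3−h3·(2M3+M4)/6=-4309/1626
seg 4: a=-4, c=M4/2=703/542, d=(M5−M4)/(6·2)=-703/3252, b=Δ4−h4·(2M4+M5)/6=220/813
t_q=4 → seg 1, τ=1; S=-5+1627/813·τ+1265/542·τ²+-1085/1626·τ³=-361/271

  seg 0: a=3 b=-8131/1626 c=0 d=1265/4878
  seg 1: a=-5 b=1627/813 c=1265/542 d=-1085/1626
  seg 2: a=3 b=2707/813 c=-905/542 d=2189/14634
  seg 3: a=2 b=-4309/1626 c=-263/813 d=2635/14634
  seg 4: a=-4 b=220/813 c=703/542 d=-703/3252
S(4) = -361/271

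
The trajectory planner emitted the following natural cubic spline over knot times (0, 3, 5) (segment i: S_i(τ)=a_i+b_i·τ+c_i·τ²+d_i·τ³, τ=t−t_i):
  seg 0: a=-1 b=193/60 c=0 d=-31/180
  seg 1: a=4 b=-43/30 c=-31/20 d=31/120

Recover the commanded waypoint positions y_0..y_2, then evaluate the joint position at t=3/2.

y_0 = S_0(0) = a_0 = -1
y_1 = S_1(0) = a_1 = 4
y_2 = S_1(2) = -3
t_q=3/2 is in segment 0 (τ=3/2); S_0(τ)=519/160

y_0=-1 y_1=4 y_2=-3
S(3/2) = 519/160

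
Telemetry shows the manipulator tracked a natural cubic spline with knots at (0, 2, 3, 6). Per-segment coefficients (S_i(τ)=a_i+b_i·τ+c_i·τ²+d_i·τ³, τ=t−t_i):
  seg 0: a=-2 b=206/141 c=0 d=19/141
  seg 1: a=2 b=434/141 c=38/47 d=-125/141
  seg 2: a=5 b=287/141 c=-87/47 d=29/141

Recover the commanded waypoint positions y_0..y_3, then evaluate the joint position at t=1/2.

y_0=-2 y_1=2 y_2=5 y_3=0
S(1/2) = -471/376

y_0 = S_0(0) = a_0 = -2
y_1 = S_1(0) = a_1 = 2
y_2 = S_2(0) = a_2 = 5
y_3 = S_2(3) = 0
t_q=1/2 is in segment 0 (τ=1/2); S_0(τ)=-471/376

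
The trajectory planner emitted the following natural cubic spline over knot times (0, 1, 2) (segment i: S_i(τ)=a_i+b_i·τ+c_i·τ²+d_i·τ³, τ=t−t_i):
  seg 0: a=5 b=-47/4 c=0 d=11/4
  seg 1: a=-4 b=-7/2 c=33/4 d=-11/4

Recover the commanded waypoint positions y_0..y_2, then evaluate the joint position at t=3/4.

y_0 = S_0(0) = a_0 = 5
y_1 = S_1(0) = a_1 = -4
y_2 = S_1(1) = -2
t_q=3/4 is in segment 0 (τ=3/4); S_0(τ)=-679/256

y_0=5 y_1=-4 y_2=-2
S(3/4) = -679/256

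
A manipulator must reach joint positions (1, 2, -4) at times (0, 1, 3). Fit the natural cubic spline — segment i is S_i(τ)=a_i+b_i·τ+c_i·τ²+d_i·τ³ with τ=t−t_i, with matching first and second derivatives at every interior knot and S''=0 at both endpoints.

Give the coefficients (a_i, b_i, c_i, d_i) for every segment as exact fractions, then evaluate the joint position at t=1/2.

  seg 0: a=1 b=5/3 c=0 d=-2/3
  seg 1: a=2 b=-1/3 c=-2 d=1/3
S(1/2) = 7/4

Δ: Δ0=1, Δ1=-3
row 1: diag=6, rhs=-24; c'=1/3, d'=-4
back: M1=-4
M: M0=0, M1=-4, M2=0
seg 0: a=1, c=M0/2=0, d=(M1−M0)/(6·1)=-2/3, b=Δ0−h0·(2M0+M1)/6=5/3
seg 1: a=2, c=M1/2=-2, d=(M2−M1)/(6·2)=1/3, b=Δ1−h1·(2M1+M2)/6=-1/3
t_q=1/2 → seg 0, τ=1/2; S=1+5/3·τ+0·τ²+-2/3·τ³=7/4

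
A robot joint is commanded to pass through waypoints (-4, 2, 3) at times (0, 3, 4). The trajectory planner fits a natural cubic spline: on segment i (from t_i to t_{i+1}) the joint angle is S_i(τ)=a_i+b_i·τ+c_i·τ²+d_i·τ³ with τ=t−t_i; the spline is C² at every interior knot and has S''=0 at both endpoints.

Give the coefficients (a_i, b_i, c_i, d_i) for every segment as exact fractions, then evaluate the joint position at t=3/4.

Δ: Δ0=2, Δ1=1
row 1: diag=8, rhs=-6; c'=1/8, d'=-3/4
back: M1=-3/4
M: M0=0, M1=-3/4, M2=0
seg 0: a=-4, c=M0/2=0, d=(M1−M0)/(6·3)=-1/24, b=Δ0−h0·(2M0+M1)/6=19/8
seg 1: a=2, c=M1/2=-3/8, d=(M2−M1)/(6·1)=1/8, b=Δ1−h1·(2M1+M2)/6=5/4
t_q=3/4 → seg 0, τ=3/4; S=-4+19/8·τ+0·τ²+-1/24·τ³=-1145/512

  seg 0: a=-4 b=19/8 c=0 d=-1/24
  seg 1: a=2 b=5/4 c=-3/8 d=1/8
S(3/4) = -1145/512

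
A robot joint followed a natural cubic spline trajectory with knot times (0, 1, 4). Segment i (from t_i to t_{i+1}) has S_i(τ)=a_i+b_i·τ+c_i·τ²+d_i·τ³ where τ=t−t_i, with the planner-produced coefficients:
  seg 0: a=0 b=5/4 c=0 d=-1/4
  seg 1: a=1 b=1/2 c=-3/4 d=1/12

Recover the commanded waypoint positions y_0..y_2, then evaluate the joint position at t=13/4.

y_0 = S_0(0) = a_0 = 0
y_1 = S_1(0) = a_1 = 1
y_2 = S_1(3) = -2
t_q=13/4 is in segment 1 (τ=9/4); S_1(τ)=-185/256

y_0=0 y_1=1 y_2=-2
S(13/4) = -185/256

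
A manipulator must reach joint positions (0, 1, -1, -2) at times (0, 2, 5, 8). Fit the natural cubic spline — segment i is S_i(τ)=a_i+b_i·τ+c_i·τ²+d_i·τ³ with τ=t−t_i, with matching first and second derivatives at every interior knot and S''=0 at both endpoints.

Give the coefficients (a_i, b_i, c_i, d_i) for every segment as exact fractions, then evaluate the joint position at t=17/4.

  seg 0: a=0 b=57/74 c=0 d=-5/74
  seg 1: a=1 b=-3/74 c=-15/37 d=131/1998
  seg 2: a=-1 b=-26/37 c=41/222 d=-41/1998
S(17/4) = -1879/4736

Δ: Δ0=1/2, Δ1=-2/3, Δ2=-1/3
row 1: diag=10, rhs=-7; c'=3/10, d'=-7/10
row 2: denom=12−3·3/10=111/10; d'=(2−3·-7/10)/(111/10)=41/111
back: M2=41/111
back: M1=-7/10−3/10·41/111=-30/37
M: M0=0, M1=-30/37, M2=41/111, M3=0
seg 0: a=0, c=M0/2=0, d=(M1−M0)/(6·2)=-5/74, b=Δ0−h0·(2M0+M1)/6=57/74
seg 1: a=1, c=M1/2=-15/37, d=(M2−M1)/(6·3)=131/1998, b=Δ1−h1·(2M1+M2)/6=-3/74
seg 2: a=-1, c=M2/2=41/222, d=(M3−M2)/(6·3)=-41/1998, b=Δ2−h2·(2M2+M3)/6=-26/37
t_q=17/4 → seg 1, τ=9/4; S=1+-3/74·τ+-15/37·τ²+131/1998·τ³=-1879/4736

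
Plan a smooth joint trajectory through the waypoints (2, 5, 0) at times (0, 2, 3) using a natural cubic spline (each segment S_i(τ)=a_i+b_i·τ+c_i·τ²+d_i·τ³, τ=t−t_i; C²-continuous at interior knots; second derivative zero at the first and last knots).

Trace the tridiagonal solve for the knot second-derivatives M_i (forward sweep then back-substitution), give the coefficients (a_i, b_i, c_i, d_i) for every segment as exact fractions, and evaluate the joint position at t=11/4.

  seg 0: a=2 b=11/3 c=0 d=-13/24
  seg 1: a=5 b=-17/6 c=-13/4 d=13/12
S(11/4) = 385/256

Δ: Δ0=3/2, Δ1=-5
row 1: diag=6, rhs=-39; c'=1/6, d'=-13/2
back: M1=-13/2
M: M0=0, M1=-13/2, M2=0
seg 0: a=2, c=M0/2=0, d=(M1−M0)/(6·2)=-13/24, b=Δ0−h0·(2M0+M1)/6=11/3
seg 1: a=5, c=M1/2=-13/4, d=(M2−M1)/(6·1)=13/12, b=Δ1−h1·(2M1+M2)/6=-17/6
t_q=11/4 → seg 1, τ=3/4; S=5+-17/6·τ+-13/4·τ²+13/12·τ³=385/256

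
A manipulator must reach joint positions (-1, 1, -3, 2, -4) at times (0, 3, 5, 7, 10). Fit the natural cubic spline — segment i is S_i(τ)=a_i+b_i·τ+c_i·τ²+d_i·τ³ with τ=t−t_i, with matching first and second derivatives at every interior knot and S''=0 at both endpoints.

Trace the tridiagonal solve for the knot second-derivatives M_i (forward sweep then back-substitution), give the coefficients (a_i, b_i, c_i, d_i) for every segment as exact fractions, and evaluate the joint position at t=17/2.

  seg 0: a=-1 b=353/180 c=0 d=-233/1620
  seg 1: a=1 b=-173/90 c=-233/180 d=113/180
  seg 2: a=-3 b=13/30 c=89/36 d=-259/360
  seg 3: a=2 b=76/45 c=-83/45 d=83/405
S(17/2) = 43/40

Δ: Δ0=2/3, Δ1=-2, Δ2=5/2, Δ3=-2
row 1: diag=10, rhs=-16; c'=1/5, d'=-8/5
row 2: denom=8−2·1/5=38/5; d'=(27−2·-8/5)/(38/5)=151/38
row 3: denom=10−2·5/19=180/19; d'=(-27−2·151/38)/(180/19)=-166/45
back: M3=-166/45
back: M2=151/38−5/19·-166/45=89/18
back: M1=-8/5−1/5·89/18=-233/90
M: M0=0, M1=-233/90, M2=89/18, M3=-166/45, M4=0
seg 0: a=-1, c=M0/2=0, d=(M1−M0)/(6·3)=-233/1620, b=Δ0−h0·(2M0+M1)/6=353/180
seg 1: a=1, c=M1/2=-233/180, d=(M2−M1)/(6·2)=113/180, b=Δ1−h1·(2M1+M2)/6=-173/90
seg 2: a=-3, c=M2/2=89/36, d=(M3−M2)/(6·2)=-259/360, b=Δ2−h2·(2M2+M3)/6=13/30
seg 3: a=2, c=M3/2=-83/45, d=(M4−M3)/(6·3)=83/405, b=Δ3−h3·(2M3+M4)/6=76/45
t_q=17/2 → seg 3, τ=3/2; S=2+76/45·τ+-83/45·τ²+83/405·τ³=43/40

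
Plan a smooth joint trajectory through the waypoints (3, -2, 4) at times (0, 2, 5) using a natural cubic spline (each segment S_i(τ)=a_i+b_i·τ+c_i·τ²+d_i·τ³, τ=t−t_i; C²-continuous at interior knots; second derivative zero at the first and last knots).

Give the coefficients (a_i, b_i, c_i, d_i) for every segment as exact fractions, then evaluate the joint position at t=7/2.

  seg 0: a=3 b=-17/5 c=0 d=9/40
  seg 1: a=-2 b=-7/10 c=27/20 d=-3/20
S(7/2) = -83/160

Δ: Δ0=-5/2, Δ1=2
row 1: diag=10, rhs=27; c'=3/10, d'=27/10
back: M1=27/10
M: M0=0, M1=27/10, M2=0
seg 0: a=3, c=M0/2=0, d=(M1−M0)/(6·2)=9/40, b=Δ0−h0·(2M0+M1)/6=-17/5
seg 1: a=-2, c=M1/2=27/20, d=(M2−M1)/(6·3)=-3/20, b=Δ1−h1·(2M1+M2)/6=-7/10
t_q=7/2 → seg 1, τ=3/2; S=-2+-7/10·τ+27/20·τ²+-3/20·τ³=-83/160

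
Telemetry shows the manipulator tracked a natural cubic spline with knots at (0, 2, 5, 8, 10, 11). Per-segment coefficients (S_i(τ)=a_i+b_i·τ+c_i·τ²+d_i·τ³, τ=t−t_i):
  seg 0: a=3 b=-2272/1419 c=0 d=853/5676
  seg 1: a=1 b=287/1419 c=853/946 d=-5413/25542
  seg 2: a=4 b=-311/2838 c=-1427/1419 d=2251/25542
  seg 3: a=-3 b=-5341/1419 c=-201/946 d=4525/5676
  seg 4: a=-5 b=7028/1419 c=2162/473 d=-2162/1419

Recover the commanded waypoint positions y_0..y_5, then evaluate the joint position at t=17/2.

y_0=3 y_1=1 y_2=4 y_3=-3 y_4=-5 y_5=3
S(17/2) = -73189/15136

y_0 = S_0(0) = a_0 = 3
y_1 = S_1(0) = a_1 = 1
y_2 = S_2(0) = a_2 = 4
y_3 = S_3(0) = a_3 = -3
y_4 = S_4(0) = a_4 = -5
y_5 = S_4(1) = 3
t_q=17/2 is in segment 3 (τ=1/2); S_3(τ)=-73189/15136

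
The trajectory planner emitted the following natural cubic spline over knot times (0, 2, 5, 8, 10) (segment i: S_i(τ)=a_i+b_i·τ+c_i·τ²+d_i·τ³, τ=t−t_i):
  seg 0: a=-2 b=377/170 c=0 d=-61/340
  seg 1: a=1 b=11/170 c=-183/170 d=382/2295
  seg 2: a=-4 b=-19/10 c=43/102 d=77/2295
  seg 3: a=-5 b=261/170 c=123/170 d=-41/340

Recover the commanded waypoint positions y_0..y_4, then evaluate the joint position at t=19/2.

y_0 = S_0(0) = a_0 = -2
y_1 = S_1(0) = a_1 = 1
y_2 = S_2(0) = a_2 = -4
y_3 = S_3(0) = a_3 = -5
y_4 = S_3(2) = 0
t_q=19/2 is in segment 3 (τ=3/2); S_3(τ)=-803/544

y_0=-2 y_1=1 y_2=-4 y_3=-5 y_4=0
S(19/2) = -803/544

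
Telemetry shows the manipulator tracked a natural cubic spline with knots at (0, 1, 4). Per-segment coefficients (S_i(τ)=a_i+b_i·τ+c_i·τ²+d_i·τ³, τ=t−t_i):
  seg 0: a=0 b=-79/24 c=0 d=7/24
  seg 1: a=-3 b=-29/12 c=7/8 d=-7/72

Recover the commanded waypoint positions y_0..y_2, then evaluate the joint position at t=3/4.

y_0 = S_0(0) = a_0 = 0
y_1 = S_1(0) = a_1 = -3
y_2 = S_1(3) = -5
t_q=3/4 is in segment 0 (τ=3/4); S_0(τ)=-1201/512

y_0=0 y_1=-3 y_2=-5
S(3/4) = -1201/512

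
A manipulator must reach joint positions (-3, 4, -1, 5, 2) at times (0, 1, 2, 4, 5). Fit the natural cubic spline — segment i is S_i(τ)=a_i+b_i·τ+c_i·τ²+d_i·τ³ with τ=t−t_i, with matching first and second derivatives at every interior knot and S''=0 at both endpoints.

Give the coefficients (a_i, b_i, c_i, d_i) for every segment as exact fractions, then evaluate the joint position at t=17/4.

Δ: Δ0=7, Δ1=-5, Δ2=3, Δ3=-3
row 1: diag=4, rhs=-72; c'=1/4, d'=-18
row 2: denom=6−1·1/4=23/4; d'=(48−1·-18)/(23/4)=264/23
row 3: denom=6−2·8/23=122/23; d'=(-36−2·264/23)/(122/23)=-678/61
back: M3=-678/61
back: M2=264/23−8/23·-678/61=936/61
back: M1=-18−1/4·936/61=-1332/61
M: M0=0, M1=-1332/61, M2=936/61, M3=-678/61, M4=0
seg 0: a=-3, c=M0/2=0, d=(M1−M0)/(6·1)=-222/61, b=Δ0−h0·(2M0+M1)/6=649/61
seg 1: a=4, c=M1/2=-666/61, d=(M2−M1)/(6·1)=378/61, b=Δ1−h1·(2M1+M2)/6=-17/61
seg 2: a=-1, c=M2/2=468/61, d=(M3−M2)/(6·2)=-269/122, b=Δ2−h2·(2M2+M3)/6=-215/61
seg 3: a=5, c=M3/2=-339/61, d=(M4−M3)/(6·1)=113/61, b=Δ3−h3·(2M3+M4)/6=43/61
t_q=17/4 → seg 3, τ=1/4; S=5+43/61·τ+-339/61·τ²+113/61·τ³=18965/3904

  seg 0: a=-3 b=649/61 c=0 d=-222/61
  seg 1: a=4 b=-17/61 c=-666/61 d=378/61
  seg 2: a=-1 b=-215/61 c=468/61 d=-269/122
  seg 3: a=5 b=43/61 c=-339/61 d=113/61
S(17/4) = 18965/3904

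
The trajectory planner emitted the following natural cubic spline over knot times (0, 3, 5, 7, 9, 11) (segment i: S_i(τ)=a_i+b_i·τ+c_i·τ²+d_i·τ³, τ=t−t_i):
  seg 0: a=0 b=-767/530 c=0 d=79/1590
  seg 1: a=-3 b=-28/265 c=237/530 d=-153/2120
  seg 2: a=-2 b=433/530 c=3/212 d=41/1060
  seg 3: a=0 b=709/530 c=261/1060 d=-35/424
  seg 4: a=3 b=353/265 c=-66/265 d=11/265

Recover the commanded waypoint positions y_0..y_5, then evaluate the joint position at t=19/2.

y_0=0 y_1=-3 y_2=-2 y_3=0 y_4=3 y_5=5
S(19/2) = 7651/2120

y_0 = S_0(0) = a_0 = 0
y_1 = S_1(0) = a_1 = -3
y_2 = S_2(0) = a_2 = -2
y_3 = S_3(0) = a_3 = 0
y_4 = S_4(0) = a_4 = 3
y_5 = S_4(2) = 5
t_q=19/2 is in segment 4 (τ=1/2); S_4(τ)=7651/2120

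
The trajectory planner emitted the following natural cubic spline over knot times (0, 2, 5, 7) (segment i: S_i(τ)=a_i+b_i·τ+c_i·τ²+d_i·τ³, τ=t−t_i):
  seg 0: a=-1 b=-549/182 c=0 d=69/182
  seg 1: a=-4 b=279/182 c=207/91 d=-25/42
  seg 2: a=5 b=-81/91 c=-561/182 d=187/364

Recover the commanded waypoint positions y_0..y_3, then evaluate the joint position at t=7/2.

y_0 = S_0(0) = a_0 = -1
y_1 = S_1(0) = a_1 = -4
y_2 = S_2(0) = a_2 = 5
y_3 = S_2(2) = -5
t_q=7/2 is in segment 1 (τ=3/2); S_1(τ)=293/208

y_0=-1 y_1=-4 y_2=5 y_3=-5
S(7/2) = 293/208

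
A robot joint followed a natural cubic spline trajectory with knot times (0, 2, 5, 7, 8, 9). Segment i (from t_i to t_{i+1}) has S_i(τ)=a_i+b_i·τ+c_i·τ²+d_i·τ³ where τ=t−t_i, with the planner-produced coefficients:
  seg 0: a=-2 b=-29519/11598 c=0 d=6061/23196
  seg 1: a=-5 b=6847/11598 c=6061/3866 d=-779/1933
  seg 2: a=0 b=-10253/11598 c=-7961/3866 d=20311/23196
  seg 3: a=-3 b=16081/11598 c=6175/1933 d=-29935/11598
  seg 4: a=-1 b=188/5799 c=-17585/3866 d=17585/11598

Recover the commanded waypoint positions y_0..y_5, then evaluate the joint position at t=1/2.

y_0 = S_0(0) = a_0 = -2
y_1 = S_1(0) = a_1 = -5
y_2 = S_2(0) = a_2 = 0
y_3 = S_3(0) = a_3 = -3
y_4 = S_4(0) = a_4 = -1
y_5 = S_4(1) = -4
t_q=1/2 is in segment 0 (τ=1/2); S_0(τ)=-200409/61856

y_0=-2 y_1=-5 y_2=0 y_3=-3 y_4=-1 y_5=-4
S(1/2) = -200409/61856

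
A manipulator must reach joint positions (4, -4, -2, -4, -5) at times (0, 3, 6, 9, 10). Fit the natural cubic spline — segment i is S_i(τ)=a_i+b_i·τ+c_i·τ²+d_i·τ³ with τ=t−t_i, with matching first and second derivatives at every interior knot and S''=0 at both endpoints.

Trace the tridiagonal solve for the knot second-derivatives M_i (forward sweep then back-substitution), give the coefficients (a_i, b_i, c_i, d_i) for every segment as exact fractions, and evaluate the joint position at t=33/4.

Δ: Δ0=-8/3, Δ1=2/3, Δ2=-2/3, Δ3=-1
row 1: diag=12, rhs=20; c'=1/4, d'=5/3
row 2: denom=12−3·1/4=45/4; d'=(-8−3·5/3)/(45/4)=-52/45
row 3: denom=8−3·4/15=36/5; d'=(-2−3·-52/45)/(36/5)=11/54
back: M3=11/54
back: M2=-52/45−4/15·11/54=-98/81
back: M1=5/3−1/4·-98/81=319/162
M: M0=0, M1=319/162, M2=-98/81, M3=11/54, M4=0
seg 0: a=4, c=M0/2=0, d=(M1−M0)/(6·3)=319/2916, b=Δ0−h0·(2M0+M1)/6=-1183/324
seg 1: a=-4, c=M1/2=319/324, d=(M2−M1)/(6·3)=-515/2916, b=Δ1−h1·(2M1+M2)/6=-113/162
seg 2: a=-2, c=M2/2=-49/81, d=(M3−M2)/(6·3)=229/2916, b=Δ2−h2·(2M2+M3)/6=143/324
seg 3: a=-4, c=M3/2=11/108, d=(M4−M3)/(6·1)=-11/324, b=Δ3−h3·(2M3+M4)/6=-173/162
t_q=33/4 → seg 2, τ=9/4; S=-2+143/324·τ+-49/81·τ²+229/2916·τ³=-7315/2304

  seg 0: a=4 b=-1183/324 c=0 d=319/2916
  seg 1: a=-4 b=-113/162 c=319/324 d=-515/2916
  seg 2: a=-2 b=143/324 c=-49/81 d=229/2916
  seg 3: a=-4 b=-173/162 c=11/108 d=-11/324
S(33/4) = -7315/2304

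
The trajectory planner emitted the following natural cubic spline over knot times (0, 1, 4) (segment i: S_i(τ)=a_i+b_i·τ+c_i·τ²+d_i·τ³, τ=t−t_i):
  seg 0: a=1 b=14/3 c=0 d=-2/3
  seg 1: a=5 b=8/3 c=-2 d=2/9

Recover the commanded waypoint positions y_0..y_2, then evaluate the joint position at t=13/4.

y_0=1 y_1=5 y_2=1
S(13/4) = 109/32

y_0 = S_0(0) = a_0 = 1
y_1 = S_1(0) = a_1 = 5
y_2 = S_1(3) = 1
t_q=13/4 is in segment 1 (τ=9/4); S_1(τ)=109/32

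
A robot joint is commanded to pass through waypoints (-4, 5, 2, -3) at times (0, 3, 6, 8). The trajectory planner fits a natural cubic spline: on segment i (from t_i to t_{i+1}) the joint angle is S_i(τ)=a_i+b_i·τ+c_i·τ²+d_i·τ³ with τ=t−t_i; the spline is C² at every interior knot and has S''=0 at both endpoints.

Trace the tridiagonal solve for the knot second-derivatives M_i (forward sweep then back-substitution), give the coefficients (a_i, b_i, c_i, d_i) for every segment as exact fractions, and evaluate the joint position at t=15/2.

  seg 0: a=-4 b=293/74 c=0 d=-71/666
  seg 1: a=5 b=40/37 c=-71/74 d=59/666
  seg 2: a=2 b=-169/74 c=-6/37 d=1/37
S(15/2) = -503/296

Δ: Δ0=3, Δ1=-1, Δ2=-5/2
row 1: diag=12, rhs=-24; c'=1/4, d'=-2
row 2: denom=10−3·1/4=37/4; d'=(-9−3·-2)/(37/4)=-12/37
back: M2=-12/37
back: M1=-2−1/4·-12/37=-71/37
M: M0=0, M1=-71/37, M2=-12/37, M3=0
seg 0: a=-4, c=M0/2=0, d=(M1−M0)/(6·3)=-71/666, b=Δ0−h0·(2M0+M1)/6=293/74
seg 1: a=5, c=M1/2=-71/74, d=(M2−M1)/(6·3)=59/666, b=Δ1−h1·(2M1+M2)/6=40/37
seg 2: a=2, c=M2/2=-6/37, d=(M3−M2)/(6·2)=1/37, b=Δ2−h2·(2M2+M3)/6=-169/74
t_q=15/2 → seg 2, τ=3/2; S=2+-169/74·τ+-6/37·τ²+1/37·τ³=-503/296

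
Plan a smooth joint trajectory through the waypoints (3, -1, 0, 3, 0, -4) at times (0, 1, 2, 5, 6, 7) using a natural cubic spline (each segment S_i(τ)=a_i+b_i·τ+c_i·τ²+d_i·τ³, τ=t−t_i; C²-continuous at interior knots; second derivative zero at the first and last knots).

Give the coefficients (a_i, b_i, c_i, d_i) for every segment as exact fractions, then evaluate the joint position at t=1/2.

  seg 0: a=3 b=-4283/817 c=0 d=1015/817
  seg 1: a=-1 b=-1238/817 c=3045/817 d=-990/817
  seg 2: a=0 b=1882/817 c=75/817 d=-10/57
  seg 3: a=3 b=-1538/817 c=-1215/817 d=302/817
  seg 4: a=0 b=-3062/817 c=-309/817 d=103/817
S(1/2) = 3491/6536

Δ: Δ0=-4, Δ1=1, Δ2=1, Δ3=-3, Δ4=-4
row 1: diag=4, rhs=30; c'=1/4, d'=15/2
row 2: denom=8−1·1/4=31/4; d'=(0−1·15/2)/(31/4)=-30/31
row 3: denom=8−3·12/31=212/31; d'=(-24−3·-30/31)/(212/31)=-327/106
row 4: denom=4−1·31/212=817/212; d'=(-6−1·-327/106)/(817/212)=-618/817
back: M4=-618/817
back: M3=-327/106−31/212·-618/817=-2430/817
back: M2=-30/31−12/31·-2430/817=150/817
back: M1=15/2−1/4·150/817=6090/817
M: M0=0, M1=6090/817, M2=150/817, M3=-2430/817, M4=-618/817, M5=0
seg 0: a=3, c=M0/2=0, d=(M1−M0)/(6·1)=1015/817, b=Δ0−h0·(2M0+M1)/6=-4283/817
seg 1: a=-1, c=M1/2=3045/817, d=(M2−M1)/(6·1)=-990/817, b=Δ1−h1·(2M1+M2)/6=-1238/817
seg 2: a=0, c=M2/2=75/817, d=(M3−M2)/(6·3)=-10/57, b=Δ2−h2·(2M2+M3)/6=1882/817
seg 3: a=3, c=M3/2=-1215/817, d=(M4−M3)/(6·1)=302/817, b=Δ3−h3·(2M3+M4)/6=-1538/817
seg 4: a=0, c=M4/2=-309/817, d=(M5−M4)/(6·1)=103/817, b=Δ4−h4·(2M4+M5)/6=-3062/817
t_q=1/2 → seg 0, τ=1/2; S=3+-4283/817·τ+0·τ²+1015/817·τ³=3491/6536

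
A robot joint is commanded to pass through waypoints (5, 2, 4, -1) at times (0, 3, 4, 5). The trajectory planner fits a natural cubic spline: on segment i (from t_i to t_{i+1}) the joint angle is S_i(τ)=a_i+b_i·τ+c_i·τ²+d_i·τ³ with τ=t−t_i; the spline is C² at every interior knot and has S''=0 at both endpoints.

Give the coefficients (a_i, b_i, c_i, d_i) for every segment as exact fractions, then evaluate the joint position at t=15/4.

  seg 0: a=5 b=-88/31 c=0 d=19/93
  seg 1: a=2 b=83/31 c=57/31 d=-78/31
  seg 2: a=4 b=-37/31 c=-177/31 d=59/31
S(15/4) = 3949/992

Δ: Δ0=-1, Δ1=2, Δ2=-5
row 1: diag=8, rhs=18; c'=1/8, d'=9/4
row 2: denom=4−1·1/8=31/8; d'=(-42−1·9/4)/(31/8)=-354/31
back: M2=-354/31
back: M1=9/4−1/8·-354/31=114/31
M: M0=0, M1=114/31, M2=-354/31, M3=0
seg 0: a=5, c=M0/2=0, d=(M1−M0)/(6·3)=19/93, b=Δ0−h0·(2M0+M1)/6=-88/31
seg 1: a=2, c=M1/2=57/31, d=(M2−M1)/(6·1)=-78/31, b=Δ1−h1·(2M1+M2)/6=83/31
seg 2: a=4, c=M2/2=-177/31, d=(M3−M2)/(6·1)=59/31, b=Δ2−h2·(2M2+M3)/6=-37/31
t_q=15/4 → seg 1, τ=3/4; S=2+83/31·τ+57/31·τ²+-78/31·τ³=3949/992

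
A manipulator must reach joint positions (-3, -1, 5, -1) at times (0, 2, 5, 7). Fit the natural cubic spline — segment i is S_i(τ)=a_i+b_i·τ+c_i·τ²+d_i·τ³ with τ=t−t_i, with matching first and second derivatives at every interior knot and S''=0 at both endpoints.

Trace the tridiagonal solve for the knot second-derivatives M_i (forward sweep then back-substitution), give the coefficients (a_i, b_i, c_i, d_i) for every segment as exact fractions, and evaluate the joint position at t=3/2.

  seg 0: a=-3 b=41/91 c=0 d=25/182
  seg 1: a=-1 b=191/91 c=75/91 d=-2/7
  seg 2: a=5 b=-61/91 c=-159/91 d=53/182
S(3/2) = -387/208

Δ: Δ0=1, Δ1=2, Δ2=-3
row 1: diag=10, rhs=6; c'=3/10, d'=3/5
row 2: denom=10−3·3/10=91/10; d'=(-30−3·3/5)/(91/10)=-318/91
back: M2=-318/91
back: M1=3/5−3/10·-318/91=150/91
M: M0=0, M1=150/91, M2=-318/91, M3=0
seg 0: a=-3, c=M0/2=0, d=(M1−M0)/(6·2)=25/182, b=Δ0−h0·(2M0+M1)/6=41/91
seg 1: a=-1, c=M1/2=75/91, d=(M2−M1)/(6·3)=-2/7, b=Δ1−h1·(2M1+M2)/6=191/91
seg 2: a=5, c=M2/2=-159/91, d=(M3−M2)/(6·2)=53/182, b=Δ2−h2·(2M2+M3)/6=-61/91
t_q=3/2 → seg 0, τ=3/2; S=-3+41/91·τ+0·τ²+25/182·τ³=-387/208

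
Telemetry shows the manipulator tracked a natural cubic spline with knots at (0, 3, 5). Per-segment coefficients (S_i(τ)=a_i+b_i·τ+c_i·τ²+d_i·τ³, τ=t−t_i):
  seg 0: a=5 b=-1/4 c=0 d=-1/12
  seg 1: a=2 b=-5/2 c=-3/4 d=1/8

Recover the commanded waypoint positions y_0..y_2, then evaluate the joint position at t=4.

y_0 = S_0(0) = a_0 = 5
y_1 = S_1(0) = a_1 = 2
y_2 = S_1(2) = -5
t_q=4 is in segment 1 (τ=1); S_1(τ)=-9/8

y_0=5 y_1=2 y_2=-5
S(4) = -9/8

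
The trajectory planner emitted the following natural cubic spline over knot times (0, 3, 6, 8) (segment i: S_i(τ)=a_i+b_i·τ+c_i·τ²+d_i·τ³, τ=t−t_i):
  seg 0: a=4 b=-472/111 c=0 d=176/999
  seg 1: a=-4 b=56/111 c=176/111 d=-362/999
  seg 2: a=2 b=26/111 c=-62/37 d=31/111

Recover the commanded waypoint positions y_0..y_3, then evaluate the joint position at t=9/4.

y_0 = S_0(0) = a_0 = 4
y_1 = S_1(0) = a_1 = -4
y_2 = S_2(0) = a_2 = 2
y_3 = S_2(2) = -2
t_q=9/4 is in segment 0 (τ=9/4); S_0(τ)=-527/148

y_0=4 y_1=-4 y_2=2 y_3=-2
S(9/4) = -527/148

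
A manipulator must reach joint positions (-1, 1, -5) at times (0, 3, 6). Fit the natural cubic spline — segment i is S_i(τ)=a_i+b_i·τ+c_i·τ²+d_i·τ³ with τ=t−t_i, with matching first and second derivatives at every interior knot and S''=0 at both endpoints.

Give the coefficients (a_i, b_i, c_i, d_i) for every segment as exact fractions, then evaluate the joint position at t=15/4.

Δ: Δ0=2/3, Δ1=-2
row 1: diag=12, rhs=-16; c'=1/4, d'=-4/3
back: M1=-4/3
M: M0=0, M1=-4/3, M2=0
seg 0: a=-1, c=M0/2=0, d=(M1−M0)/(6·3)=-2/27, b=Δ0−h0·(2M0+M1)/6=4/3
seg 1: a=1, c=M1/2=-2/3, d=(M2−M1)/(6·3)=2/27, b=Δ1−h1·(2M1+M2)/6=-2/3
t_q=15/4 → seg 1, τ=3/4; S=1+-2/3·τ+-2/3·τ²+2/27·τ³=5/32

  seg 0: a=-1 b=4/3 c=0 d=-2/27
  seg 1: a=1 b=-2/3 c=-2/3 d=2/27
S(15/4) = 5/32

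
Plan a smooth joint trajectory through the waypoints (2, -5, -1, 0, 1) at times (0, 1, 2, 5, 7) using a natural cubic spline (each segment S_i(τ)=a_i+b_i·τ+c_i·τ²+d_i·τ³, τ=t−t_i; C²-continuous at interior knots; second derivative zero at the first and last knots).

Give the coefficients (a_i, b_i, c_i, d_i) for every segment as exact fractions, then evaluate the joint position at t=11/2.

  seg 0: a=2 b=-16417/1644 c=0 d=4909/1644
  seg 1: a=-5 b=-845/822 c=4909/548 d=-6461/1644
  seg 2: a=-1 b=8381/1644 c=-388/137 d=2045/4932
  seg 3: a=0 b=-575/822 c=493/548 d=-493/3288
S(11/2) = -1259/8768

Δ: Δ0=-7, Δ1=4, Δ2=1/3, Δ3=1/2
row 1: diag=4, rhs=66; c'=1/4, d'=33/2
row 2: denom=8−1·1/4=31/4; d'=(-22−1·33/2)/(31/4)=-154/31
row 3: denom=10−3·12/31=274/31; d'=(1−3·-154/31)/(274/31)=493/274
back: M3=493/274
back: M2=-154/31−12/31·493/274=-776/137
back: M1=33/2−1/4·-776/137=4909/274
M: M0=0, M1=4909/274, M2=-776/137, M3=493/274, M4=0
seg 0: a=2, c=M0/2=0, d=(M1−M0)/(6·1)=4909/1644, b=Δ0−h0·(2M0+M1)/6=-16417/1644
seg 1: a=-5, c=M1/2=4909/548, d=(M2−M1)/(6·1)=-6461/1644, b=Δ1−h1·(2M1+M2)/6=-845/822
seg 2: a=-1, c=M2/2=-388/137, d=(M3−M2)/(6·3)=2045/4932, b=Δ2−h2·(2M2+M3)/6=8381/1644
seg 3: a=0, c=M3/2=493/548, d=(M4−M3)/(6·2)=-493/3288, b=Δ3−h3·(2M3+M4)/6=-575/822
t_q=11/2 → seg 3, τ=1/2; S=0+-575/822·τ+493/548·τ²+-493/3288·τ³=-1259/8768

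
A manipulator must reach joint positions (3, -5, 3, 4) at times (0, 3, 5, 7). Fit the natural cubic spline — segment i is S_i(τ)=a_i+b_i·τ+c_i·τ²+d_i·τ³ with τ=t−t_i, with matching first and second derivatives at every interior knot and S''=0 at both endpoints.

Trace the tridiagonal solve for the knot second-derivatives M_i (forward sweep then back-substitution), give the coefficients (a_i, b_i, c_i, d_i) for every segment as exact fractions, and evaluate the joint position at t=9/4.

Δ: Δ0=-8/3, Δ1=4, Δ2=1/2
row 1: diag=10, rhs=40; c'=1/5, d'=4
row 2: denom=8−2·1/5=38/5; d'=(-21−2·4)/(38/5)=-145/38
back: M2=-145/38
back: M1=4−1/5·-145/38=181/38
M: M0=0, M1=181/38, M2=-145/38, M3=0
seg 0: a=3, c=M0/2=0, d=(M1−M0)/(6·3)=181/684, b=Δ0−h0·(2M0+M1)/6=-1151/228
seg 1: a=-5, c=M1/2=181/76, d=(M2−M1)/(6·2)=-163/228, b=Δ1−h1·(2M1+M2)/6=239/114
seg 2: a=3, c=M2/2=-145/76, d=(M3−M2)/(6·2)=145/456, b=Δ2−h2·(2M2+M3)/6=347/114
t_q=9/4 → seg 0, τ=9/4; S=3+-1151/228·τ+0·τ²+181/684·τ³=-25995/4864

  seg 0: a=3 b=-1151/228 c=0 d=181/684
  seg 1: a=-5 b=239/114 c=181/76 d=-163/228
  seg 2: a=3 b=347/114 c=-145/76 d=145/456
S(9/4) = -25995/4864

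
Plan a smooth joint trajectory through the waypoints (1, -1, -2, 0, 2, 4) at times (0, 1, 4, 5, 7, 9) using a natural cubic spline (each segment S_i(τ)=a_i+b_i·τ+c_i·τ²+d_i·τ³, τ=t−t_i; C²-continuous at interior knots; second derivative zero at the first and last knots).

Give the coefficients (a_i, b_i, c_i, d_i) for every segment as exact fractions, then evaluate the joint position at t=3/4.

  seg 0: a=1 b=-3715/1767 c=0 d=181/1767
  seg 1: a=-1 b=-3172/1767 c=181/589 d=106/1767
  seg 2: a=-2 b=2948/1767 c=499/589 d=-911/1767
  seg 3: a=0 b=3209/1767 c=-412/589 d=515/3534
  seg 4: a=2 b=1355/1767 c=103/589 d=-103/3534
S(3/4) = -20115/37696

Δ: Δ0=-2, Δ1=-1/3, Δ2=2, Δ3=1, Δ4=1
row 1: diag=8, rhs=10; c'=3/8, d'=5/4
row 2: denom=8−3·3/8=55/8; d'=(14−3·5/4)/(55/8)=82/55
row 3: denom=6−1·8/55=322/55; d'=(-6−1·82/55)/(322/55)=-206/161
row 4: denom=8−2·55/161=1178/161; d'=(0−2·-206/161)/(1178/161)=206/589
back: M4=206/589
back: M3=-206/161−55/161·206/589=-824/589
back: M2=82/55−8/55·-824/589=998/589
back: M1=5/4−3/8·998/589=362/589
M: M0=0, M1=362/589, M2=998/589, M3=-824/589, M4=206/589, M5=0
seg 0: a=1, c=M0/2=0, d=(M1−M0)/(6·1)=181/1767, b=Δ0−h0·(2M0+M1)/6=-3715/1767
seg 1: a=-1, c=M1/2=181/589, d=(M2−M1)/(6·3)=106/1767, b=Δ1−h1·(2M1+M2)/6=-3172/1767
seg 2: a=-2, c=M2/2=499/589, d=(M3−M2)/(6·1)=-911/1767, b=Δ2−h2·(2M2+M3)/6=2948/1767
seg 3: a=0, c=M3/2=-412/589, d=(M4−M3)/(6·2)=515/3534, b=Δ3−h3·(2M3+M4)/6=3209/1767
seg 4: a=2, c=M4/2=103/589, d=(M5−M4)/(6·2)=-103/3534, b=Δ4−h4·(2M4+M5)/6=1355/1767
t_q=3/4 → seg 0, τ=3/4; S=1+-3715/1767·τ+0·τ²+181/1767·τ³=-20115/37696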